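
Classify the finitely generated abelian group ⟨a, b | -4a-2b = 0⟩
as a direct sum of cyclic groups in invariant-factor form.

Answer: M ≅ ℤ^1 ⊕ ℤ/2

Derivation:
rank_ℚ(R)=1; free=2−1=1
SNF(R) diag = [2] → torsion [2]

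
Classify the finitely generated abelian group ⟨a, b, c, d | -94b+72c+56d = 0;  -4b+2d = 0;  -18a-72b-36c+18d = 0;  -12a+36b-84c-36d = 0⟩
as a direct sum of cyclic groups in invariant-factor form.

rank_ℚ(R)=4; free=4−4=0
SNF(R) diag = [2, 6, 18, 36] → torsion [2, 6, 18, 36]

Answer: M ≅ ℤ/2 ⊕ ℤ/6 ⊕ ℤ/18 ⊕ ℤ/36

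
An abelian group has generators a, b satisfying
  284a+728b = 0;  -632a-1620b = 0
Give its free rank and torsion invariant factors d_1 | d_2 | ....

rank_ℚ(R)=2; free=2−2=0
SNF(R) diag = [4, 4] → torsion [4, 4]

Answer: M ≅ ℤ/4 ⊕ ℤ/4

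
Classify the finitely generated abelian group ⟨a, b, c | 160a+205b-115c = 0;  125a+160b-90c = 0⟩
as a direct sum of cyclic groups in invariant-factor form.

Answer: M ≅ ℤ^1 ⊕ ℤ/5 ⊕ ℤ/5

Derivation:
rank_ℚ(R)=2; free=3−2=1
SNF(R) diag = [5, 5] → torsion [5, 5]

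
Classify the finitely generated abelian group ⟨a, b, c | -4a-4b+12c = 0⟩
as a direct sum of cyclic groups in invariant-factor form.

rank_ℚ(R)=1; free=3−1=2
SNF(R) diag = [4] → torsion [4]

Answer: M ≅ ℤ^2 ⊕ ℤ/4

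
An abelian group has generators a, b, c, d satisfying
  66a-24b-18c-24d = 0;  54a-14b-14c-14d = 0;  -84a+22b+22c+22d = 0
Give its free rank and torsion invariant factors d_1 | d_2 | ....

Answer: M ≅ ℤ^1 ⊕ ℤ/2 ⊕ ℤ/6 ⊕ ℤ/6

Derivation:
rank_ℚ(R)=3; free=4−3=1
SNF(R) diag = [2, 6, 6] → torsion [2, 6, 6]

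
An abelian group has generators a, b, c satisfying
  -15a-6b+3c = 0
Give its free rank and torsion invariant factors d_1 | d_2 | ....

rank_ℚ(R)=1; free=3−1=2
SNF(R) diag = [3] → torsion [3]

Answer: M ≅ ℤ^2 ⊕ ℤ/3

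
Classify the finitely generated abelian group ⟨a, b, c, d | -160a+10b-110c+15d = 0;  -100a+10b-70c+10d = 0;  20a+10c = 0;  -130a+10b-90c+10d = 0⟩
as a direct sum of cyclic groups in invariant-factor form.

rank_ℚ(R)=4; free=4−4=0
SNF(R) diag = [5, 10, 10, 10] → torsion [5, 10, 10, 10]

Answer: M ≅ ℤ/5 ⊕ ℤ/10 ⊕ ℤ/10 ⊕ ℤ/10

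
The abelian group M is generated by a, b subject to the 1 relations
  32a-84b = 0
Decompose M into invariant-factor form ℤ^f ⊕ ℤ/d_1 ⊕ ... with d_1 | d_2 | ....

rank_ℚ(R)=1; free=2−1=1
SNF(R) diag = [4] → torsion [4]

Answer: M ≅ ℤ^1 ⊕ ℤ/4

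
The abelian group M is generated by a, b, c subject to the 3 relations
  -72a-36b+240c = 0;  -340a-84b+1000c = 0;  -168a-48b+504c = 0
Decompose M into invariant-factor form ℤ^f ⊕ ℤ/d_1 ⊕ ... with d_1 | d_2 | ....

Answer: M ≅ ℤ/4 ⊕ ℤ/12 ⊕ ℤ/24

Derivation:
rank_ℚ(R)=3; free=3−3=0
SNF(R) diag = [4, 12, 24] → torsion [4, 12, 24]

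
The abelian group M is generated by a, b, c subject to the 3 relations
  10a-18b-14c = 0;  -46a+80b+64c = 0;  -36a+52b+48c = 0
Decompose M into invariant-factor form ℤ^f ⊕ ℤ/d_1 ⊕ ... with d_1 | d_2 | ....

rank_ℚ(R)=3; free=3−3=0
SNF(R) diag = [2, 2, 4] → torsion [2, 2, 4]

Answer: M ≅ ℤ/2 ⊕ ℤ/2 ⊕ ℤ/4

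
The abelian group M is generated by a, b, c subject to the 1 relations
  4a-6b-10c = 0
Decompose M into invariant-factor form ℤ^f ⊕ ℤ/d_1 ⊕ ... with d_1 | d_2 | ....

rank_ℚ(R)=1; free=3−1=2
SNF(R) diag = [2] → torsion [2]

Answer: M ≅ ℤ^2 ⊕ ℤ/2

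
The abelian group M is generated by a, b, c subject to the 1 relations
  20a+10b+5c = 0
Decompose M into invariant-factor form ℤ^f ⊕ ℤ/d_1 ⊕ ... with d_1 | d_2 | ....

rank_ℚ(R)=1; free=3−1=2
SNF(R) diag = [5] → torsion [5]

Answer: M ≅ ℤ^2 ⊕ ℤ/5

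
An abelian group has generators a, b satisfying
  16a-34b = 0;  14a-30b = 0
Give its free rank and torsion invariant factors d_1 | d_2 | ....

rank_ℚ(R)=2; free=2−2=0
SNF(R) diag = [2, 2] → torsion [2, 2]

Answer: M ≅ ℤ/2 ⊕ ℤ/2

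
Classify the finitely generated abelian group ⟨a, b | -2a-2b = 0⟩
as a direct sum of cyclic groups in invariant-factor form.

rank_ℚ(R)=1; free=2−1=1
SNF(R) diag = [2] → torsion [2]

Answer: M ≅ ℤ^1 ⊕ ℤ/2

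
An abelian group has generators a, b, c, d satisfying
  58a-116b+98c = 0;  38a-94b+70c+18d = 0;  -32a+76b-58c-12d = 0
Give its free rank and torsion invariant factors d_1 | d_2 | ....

rank_ℚ(R)=3; free=4−3=1
SNF(R) diag = [2, 6, 6] → torsion [2, 6, 6]

Answer: M ≅ ℤ^1 ⊕ ℤ/2 ⊕ ℤ/6 ⊕ ℤ/6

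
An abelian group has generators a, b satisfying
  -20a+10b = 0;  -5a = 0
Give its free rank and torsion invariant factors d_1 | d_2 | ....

rank_ℚ(R)=2; free=2−2=0
SNF(R) diag = [5, 10] → torsion [5, 10]

Answer: M ≅ ℤ/5 ⊕ ℤ/10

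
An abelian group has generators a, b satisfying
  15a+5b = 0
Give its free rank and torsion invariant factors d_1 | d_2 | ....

rank_ℚ(R)=1; free=2−1=1
SNF(R) diag = [5] → torsion [5]

Answer: M ≅ ℤ^1 ⊕ ℤ/5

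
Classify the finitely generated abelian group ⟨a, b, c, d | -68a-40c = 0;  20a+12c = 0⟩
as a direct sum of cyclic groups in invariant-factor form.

rank_ℚ(R)=2; free=4−2=2
SNF(R) diag = [4, 4] → torsion [4, 4]

Answer: M ≅ ℤ^2 ⊕ ℤ/4 ⊕ ℤ/4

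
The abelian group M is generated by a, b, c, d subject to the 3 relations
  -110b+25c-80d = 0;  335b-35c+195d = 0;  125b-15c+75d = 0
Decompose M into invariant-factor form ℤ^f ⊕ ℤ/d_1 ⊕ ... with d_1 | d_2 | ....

rank_ℚ(R)=3; free=4−3=1
SNF(R) diag = [5, 5, 10] → torsion [5, 5, 10]

Answer: M ≅ ℤ^1 ⊕ ℤ/5 ⊕ ℤ/5 ⊕ ℤ/10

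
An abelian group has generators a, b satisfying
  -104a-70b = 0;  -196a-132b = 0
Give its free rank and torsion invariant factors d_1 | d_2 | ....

Answer: M ≅ ℤ/2 ⊕ ℤ/4

Derivation:
rank_ℚ(R)=2; free=2−2=0
SNF(R) diag = [2, 4] → torsion [2, 4]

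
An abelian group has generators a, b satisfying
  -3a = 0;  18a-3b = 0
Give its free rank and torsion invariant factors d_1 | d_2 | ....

Answer: M ≅ ℤ/3 ⊕ ℤ/3

Derivation:
rank_ℚ(R)=2; free=2−2=0
SNF(R) diag = [3, 3] → torsion [3, 3]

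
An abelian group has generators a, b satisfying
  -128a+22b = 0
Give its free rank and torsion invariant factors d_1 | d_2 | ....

rank_ℚ(R)=1; free=2−1=1
SNF(R) diag = [2] → torsion [2]

Answer: M ≅ ℤ^1 ⊕ ℤ/2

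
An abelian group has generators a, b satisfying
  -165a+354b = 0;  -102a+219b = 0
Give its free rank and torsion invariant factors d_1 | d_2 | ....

Answer: M ≅ ℤ/3 ⊕ ℤ/9

Derivation:
rank_ℚ(R)=2; free=2−2=0
SNF(R) diag = [3, 9] → torsion [3, 9]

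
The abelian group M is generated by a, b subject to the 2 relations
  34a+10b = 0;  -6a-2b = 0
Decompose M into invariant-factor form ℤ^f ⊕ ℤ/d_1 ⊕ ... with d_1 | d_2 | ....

Answer: M ≅ ℤ/2 ⊕ ℤ/4

Derivation:
rank_ℚ(R)=2; free=2−2=0
SNF(R) diag = [2, 4] → torsion [2, 4]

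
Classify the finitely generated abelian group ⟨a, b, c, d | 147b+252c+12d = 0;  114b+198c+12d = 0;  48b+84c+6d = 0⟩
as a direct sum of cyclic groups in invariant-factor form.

rank_ℚ(R)=3; free=4−3=1
SNF(R) diag = [3, 6, 6] → torsion [3, 6, 6]

Answer: M ≅ ℤ^1 ⊕ ℤ/3 ⊕ ℤ/6 ⊕ ℤ/6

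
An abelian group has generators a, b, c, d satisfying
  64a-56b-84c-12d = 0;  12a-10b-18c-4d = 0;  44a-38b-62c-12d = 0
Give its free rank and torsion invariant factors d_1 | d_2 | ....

rank_ℚ(R)=3; free=4−3=1
SNF(R) diag = [2, 4, 8] → torsion [2, 4, 8]

Answer: M ≅ ℤ^1 ⊕ ℤ/2 ⊕ ℤ/4 ⊕ ℤ/8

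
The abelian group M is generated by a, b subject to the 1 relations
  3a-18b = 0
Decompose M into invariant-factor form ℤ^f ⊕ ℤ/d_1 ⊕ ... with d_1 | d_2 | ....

rank_ℚ(R)=1; free=2−1=1
SNF(R) diag = [3] → torsion [3]

Answer: M ≅ ℤ^1 ⊕ ℤ/3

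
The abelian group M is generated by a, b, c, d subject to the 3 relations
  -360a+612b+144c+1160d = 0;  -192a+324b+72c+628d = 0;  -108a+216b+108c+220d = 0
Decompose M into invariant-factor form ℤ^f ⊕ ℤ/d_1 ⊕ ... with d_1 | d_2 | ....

Answer: M ≅ ℤ^1 ⊕ ℤ/4 ⊕ ℤ/12 ⊕ ℤ/36

Derivation:
rank_ℚ(R)=3; free=4−3=1
SNF(R) diag = [4, 12, 36] → torsion [4, 12, 36]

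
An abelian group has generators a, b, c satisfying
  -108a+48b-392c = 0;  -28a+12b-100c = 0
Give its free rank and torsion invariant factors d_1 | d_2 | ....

rank_ℚ(R)=2; free=3−2=1
SNF(R) diag = [4, 4] → torsion [4, 4]

Answer: M ≅ ℤ^1 ⊕ ℤ/4 ⊕ ℤ/4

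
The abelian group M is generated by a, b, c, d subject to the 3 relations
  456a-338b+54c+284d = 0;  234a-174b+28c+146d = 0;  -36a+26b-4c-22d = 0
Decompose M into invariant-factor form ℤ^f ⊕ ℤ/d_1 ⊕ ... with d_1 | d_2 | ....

Answer: M ≅ ℤ^1 ⊕ ℤ/2 ⊕ ℤ/2 ⊕ ℤ/6

Derivation:
rank_ℚ(R)=3; free=4−3=1
SNF(R) diag = [2, 2, 6] → torsion [2, 2, 6]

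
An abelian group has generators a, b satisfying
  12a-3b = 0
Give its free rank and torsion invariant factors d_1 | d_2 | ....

Answer: M ≅ ℤ^1 ⊕ ℤ/3

Derivation:
rank_ℚ(R)=1; free=2−1=1
SNF(R) diag = [3] → torsion [3]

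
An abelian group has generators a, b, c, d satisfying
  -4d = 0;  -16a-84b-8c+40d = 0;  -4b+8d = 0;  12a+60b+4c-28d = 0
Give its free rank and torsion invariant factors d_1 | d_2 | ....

Answer: M ≅ ℤ/4 ⊕ ℤ/4 ⊕ ℤ/4 ⊕ ℤ/8

Derivation:
rank_ℚ(R)=4; free=4−4=0
SNF(R) diag = [4, 4, 4, 8] → torsion [4, 4, 4, 8]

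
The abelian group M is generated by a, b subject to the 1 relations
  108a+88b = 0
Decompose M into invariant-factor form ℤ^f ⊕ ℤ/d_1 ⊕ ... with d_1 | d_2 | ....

Answer: M ≅ ℤ^1 ⊕ ℤ/4

Derivation:
rank_ℚ(R)=1; free=2−1=1
SNF(R) diag = [4] → torsion [4]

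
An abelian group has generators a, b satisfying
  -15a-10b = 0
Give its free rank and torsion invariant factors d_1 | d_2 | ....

rank_ℚ(R)=1; free=2−1=1
SNF(R) diag = [5] → torsion [5]

Answer: M ≅ ℤ^1 ⊕ ℤ/5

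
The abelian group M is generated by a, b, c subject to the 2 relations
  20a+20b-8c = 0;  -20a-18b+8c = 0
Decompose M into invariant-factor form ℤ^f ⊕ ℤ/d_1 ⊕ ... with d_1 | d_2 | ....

Answer: M ≅ ℤ^1 ⊕ ℤ/2 ⊕ ℤ/4

Derivation:
rank_ℚ(R)=2; free=3−2=1
SNF(R) diag = [2, 4] → torsion [2, 4]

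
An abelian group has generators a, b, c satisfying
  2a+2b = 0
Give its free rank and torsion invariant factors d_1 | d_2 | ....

Answer: M ≅ ℤ^2 ⊕ ℤ/2

Derivation:
rank_ℚ(R)=1; free=3−1=2
SNF(R) diag = [2] → torsion [2]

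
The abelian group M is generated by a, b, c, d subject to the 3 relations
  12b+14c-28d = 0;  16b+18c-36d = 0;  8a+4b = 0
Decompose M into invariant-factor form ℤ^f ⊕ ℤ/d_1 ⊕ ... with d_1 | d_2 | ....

rank_ℚ(R)=3; free=4−3=1
SNF(R) diag = [2, 4, 8] → torsion [2, 4, 8]

Answer: M ≅ ℤ^1 ⊕ ℤ/2 ⊕ ℤ/4 ⊕ ℤ/8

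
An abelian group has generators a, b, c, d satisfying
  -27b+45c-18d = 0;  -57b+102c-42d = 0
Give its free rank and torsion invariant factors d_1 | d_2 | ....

Answer: M ≅ ℤ^2 ⊕ ℤ/3 ⊕ ℤ/9

Derivation:
rank_ℚ(R)=2; free=4−2=2
SNF(R) diag = [3, 9] → torsion [3, 9]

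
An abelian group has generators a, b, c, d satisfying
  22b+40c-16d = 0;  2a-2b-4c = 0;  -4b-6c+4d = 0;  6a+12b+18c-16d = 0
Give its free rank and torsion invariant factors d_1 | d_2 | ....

rank_ℚ(R)=4; free=4−4=0
SNF(R) diag = [2, 2, 2, 4] → torsion [2, 2, 2, 4]

Answer: M ≅ ℤ/2 ⊕ ℤ/2 ⊕ ℤ/2 ⊕ ℤ/4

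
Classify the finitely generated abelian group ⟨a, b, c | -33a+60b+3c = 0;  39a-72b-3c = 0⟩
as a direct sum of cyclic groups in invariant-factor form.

rank_ℚ(R)=2; free=3−2=1
SNF(R) diag = [3, 6] → torsion [3, 6]

Answer: M ≅ ℤ^1 ⊕ ℤ/3 ⊕ ℤ/6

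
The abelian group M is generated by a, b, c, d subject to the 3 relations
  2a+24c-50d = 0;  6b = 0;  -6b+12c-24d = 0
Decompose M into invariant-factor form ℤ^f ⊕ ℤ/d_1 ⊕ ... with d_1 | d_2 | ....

Answer: M ≅ ℤ^1 ⊕ ℤ/2 ⊕ ℤ/6 ⊕ ℤ/12

Derivation:
rank_ℚ(R)=3; free=4−3=1
SNF(R) diag = [2, 6, 12] → torsion [2, 6, 12]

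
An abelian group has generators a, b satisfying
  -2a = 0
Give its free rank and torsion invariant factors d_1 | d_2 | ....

Answer: M ≅ ℤ^1 ⊕ ℤ/2

Derivation:
rank_ℚ(R)=1; free=2−1=1
SNF(R) diag = [2] → torsion [2]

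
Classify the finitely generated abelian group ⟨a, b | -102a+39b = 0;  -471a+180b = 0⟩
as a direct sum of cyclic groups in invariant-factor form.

Answer: M ≅ ℤ/3 ⊕ ℤ/3

Derivation:
rank_ℚ(R)=2; free=2−2=0
SNF(R) diag = [3, 3] → torsion [3, 3]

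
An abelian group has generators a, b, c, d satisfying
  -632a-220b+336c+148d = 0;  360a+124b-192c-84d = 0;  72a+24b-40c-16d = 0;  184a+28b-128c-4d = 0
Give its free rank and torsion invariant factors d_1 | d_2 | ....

rank_ℚ(R)=4; free=4−4=0
SNF(R) diag = [4, 8, 16, 48] → torsion [4, 8, 16, 48]

Answer: M ≅ ℤ/4 ⊕ ℤ/8 ⊕ ℤ/16 ⊕ ℤ/48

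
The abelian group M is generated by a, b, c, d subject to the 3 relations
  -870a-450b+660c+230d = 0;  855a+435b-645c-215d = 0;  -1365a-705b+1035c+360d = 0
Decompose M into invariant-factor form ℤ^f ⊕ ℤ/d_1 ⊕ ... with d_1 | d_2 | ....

rank_ℚ(R)=3; free=4−3=1
SNF(R) diag = [5, 15, 30] → torsion [5, 15, 30]

Answer: M ≅ ℤ^1 ⊕ ℤ/5 ⊕ ℤ/15 ⊕ ℤ/30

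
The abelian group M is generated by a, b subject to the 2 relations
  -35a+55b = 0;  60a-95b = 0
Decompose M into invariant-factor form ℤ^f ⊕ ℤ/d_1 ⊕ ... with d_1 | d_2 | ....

Answer: M ≅ ℤ/5 ⊕ ℤ/5

Derivation:
rank_ℚ(R)=2; free=2−2=0
SNF(R) diag = [5, 5] → torsion [5, 5]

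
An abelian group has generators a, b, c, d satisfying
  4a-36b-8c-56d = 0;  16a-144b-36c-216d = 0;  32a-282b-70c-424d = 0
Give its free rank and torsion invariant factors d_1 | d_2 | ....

Answer: M ≅ ℤ^1 ⊕ ℤ/2 ⊕ ℤ/4 ⊕ ℤ/12

Derivation:
rank_ℚ(R)=3; free=4−3=1
SNF(R) diag = [2, 4, 12] → torsion [2, 4, 12]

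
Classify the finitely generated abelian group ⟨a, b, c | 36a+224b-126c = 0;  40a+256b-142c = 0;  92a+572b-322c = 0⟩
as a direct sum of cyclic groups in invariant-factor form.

Answer: M ≅ ℤ/2 ⊕ ℤ/4 ⊕ ℤ/4

Derivation:
rank_ℚ(R)=3; free=3−3=0
SNF(R) diag = [2, 4, 4] → torsion [2, 4, 4]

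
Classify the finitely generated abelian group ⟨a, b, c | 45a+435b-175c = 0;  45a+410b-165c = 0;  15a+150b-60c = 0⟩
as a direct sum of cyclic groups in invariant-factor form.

rank_ℚ(R)=3; free=3−3=0
SNF(R) diag = [5, 5, 15] → torsion [5, 5, 15]

Answer: M ≅ ℤ/5 ⊕ ℤ/5 ⊕ ℤ/15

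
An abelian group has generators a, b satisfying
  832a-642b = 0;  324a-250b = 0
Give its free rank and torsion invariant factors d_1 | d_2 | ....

rank_ℚ(R)=2; free=2−2=0
SNF(R) diag = [2, 4] → torsion [2, 4]

Answer: M ≅ ℤ/2 ⊕ ℤ/4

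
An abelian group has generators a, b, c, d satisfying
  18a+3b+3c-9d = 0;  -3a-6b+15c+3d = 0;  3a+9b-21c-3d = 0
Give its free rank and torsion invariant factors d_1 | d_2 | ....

Answer: M ≅ ℤ^1 ⊕ ℤ/3 ⊕ ℤ/3 ⊕ ℤ/9

Derivation:
rank_ℚ(R)=3; free=4−3=1
SNF(R) diag = [3, 3, 9] → torsion [3, 3, 9]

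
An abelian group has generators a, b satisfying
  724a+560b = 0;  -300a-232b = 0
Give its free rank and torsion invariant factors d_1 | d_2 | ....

rank_ℚ(R)=2; free=2−2=0
SNF(R) diag = [4, 8] → torsion [4, 8]

Answer: M ≅ ℤ/4 ⊕ ℤ/8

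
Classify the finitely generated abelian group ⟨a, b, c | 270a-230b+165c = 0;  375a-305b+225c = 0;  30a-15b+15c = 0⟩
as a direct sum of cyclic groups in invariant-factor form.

rank_ℚ(R)=3; free=3−3=0
SNF(R) diag = [5, 15, 15] → torsion [5, 15, 15]

Answer: M ≅ ℤ/5 ⊕ ℤ/15 ⊕ ℤ/15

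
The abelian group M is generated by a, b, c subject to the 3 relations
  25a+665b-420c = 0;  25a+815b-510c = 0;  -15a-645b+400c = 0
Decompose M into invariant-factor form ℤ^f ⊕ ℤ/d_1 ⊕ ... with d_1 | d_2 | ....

Answer: M ≅ ℤ/5 ⊕ ℤ/10 ⊕ ℤ/30

Derivation:
rank_ℚ(R)=3; free=3−3=0
SNF(R) diag = [5, 10, 30] → torsion [5, 10, 30]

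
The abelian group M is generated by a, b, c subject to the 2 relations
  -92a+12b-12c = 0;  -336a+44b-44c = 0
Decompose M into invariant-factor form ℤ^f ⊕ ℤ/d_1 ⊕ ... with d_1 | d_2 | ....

rank_ℚ(R)=2; free=3−2=1
SNF(R) diag = [4, 4] → torsion [4, 4]

Answer: M ≅ ℤ^1 ⊕ ℤ/4 ⊕ ℤ/4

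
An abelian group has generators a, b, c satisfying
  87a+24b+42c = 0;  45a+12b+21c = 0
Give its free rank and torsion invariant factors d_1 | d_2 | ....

rank_ℚ(R)=2; free=3−2=1
SNF(R) diag = [3, 3] → torsion [3, 3]

Answer: M ≅ ℤ^1 ⊕ ℤ/3 ⊕ ℤ/3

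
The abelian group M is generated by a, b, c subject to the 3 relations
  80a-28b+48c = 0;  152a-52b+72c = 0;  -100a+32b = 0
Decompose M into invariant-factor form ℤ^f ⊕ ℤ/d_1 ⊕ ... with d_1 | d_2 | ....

Answer: M ≅ ℤ/4 ⊕ ℤ/12 ⊕ ℤ/24

Derivation:
rank_ℚ(R)=3; free=3−3=0
SNF(R) diag = [4, 12, 24] → torsion [4, 12, 24]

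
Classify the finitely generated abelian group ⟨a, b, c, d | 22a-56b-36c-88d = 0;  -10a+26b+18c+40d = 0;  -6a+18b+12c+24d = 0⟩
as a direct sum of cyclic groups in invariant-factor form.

Answer: M ≅ ℤ^1 ⊕ ℤ/2 ⊕ ℤ/6 ⊕ ℤ/6

Derivation:
rank_ℚ(R)=3; free=4−3=1
SNF(R) diag = [2, 6, 6] → torsion [2, 6, 6]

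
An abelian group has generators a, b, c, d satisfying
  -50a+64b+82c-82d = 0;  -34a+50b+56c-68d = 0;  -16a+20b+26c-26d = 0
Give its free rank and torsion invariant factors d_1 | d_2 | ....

Answer: M ≅ ℤ^1 ⊕ ℤ/2 ⊕ ℤ/6 ⊕ ℤ/6

Derivation:
rank_ℚ(R)=3; free=4−3=1
SNF(R) diag = [2, 6, 6] → torsion [2, 6, 6]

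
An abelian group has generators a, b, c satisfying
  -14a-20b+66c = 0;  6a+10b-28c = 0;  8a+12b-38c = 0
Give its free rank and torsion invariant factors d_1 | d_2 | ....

Answer: M ≅ ℤ/2 ⊕ ℤ/2 ⊕ ℤ/2

Derivation:
rank_ℚ(R)=3; free=3−3=0
SNF(R) diag = [2, 2, 2] → torsion [2, 2, 2]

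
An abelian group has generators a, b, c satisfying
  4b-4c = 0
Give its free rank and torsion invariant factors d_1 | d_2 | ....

Answer: M ≅ ℤ^2 ⊕ ℤ/4

Derivation:
rank_ℚ(R)=1; free=3−1=2
SNF(R) diag = [4] → torsion [4]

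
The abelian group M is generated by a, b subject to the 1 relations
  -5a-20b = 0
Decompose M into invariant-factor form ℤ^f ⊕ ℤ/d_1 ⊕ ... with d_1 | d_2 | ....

rank_ℚ(R)=1; free=2−1=1
SNF(R) diag = [5] → torsion [5]

Answer: M ≅ ℤ^1 ⊕ ℤ/5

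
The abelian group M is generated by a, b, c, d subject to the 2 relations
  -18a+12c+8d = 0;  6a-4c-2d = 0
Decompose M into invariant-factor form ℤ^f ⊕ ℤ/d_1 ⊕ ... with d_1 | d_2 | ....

Answer: M ≅ ℤ^2 ⊕ ℤ/2 ⊕ ℤ/2

Derivation:
rank_ℚ(R)=2; free=4−2=2
SNF(R) diag = [2, 2] → torsion [2, 2]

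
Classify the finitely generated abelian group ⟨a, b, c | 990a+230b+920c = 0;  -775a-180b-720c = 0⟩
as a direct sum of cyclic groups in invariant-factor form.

Answer: M ≅ ℤ^1 ⊕ ℤ/5 ⊕ ℤ/10

Derivation:
rank_ℚ(R)=2; free=3−2=1
SNF(R) diag = [5, 10] → torsion [5, 10]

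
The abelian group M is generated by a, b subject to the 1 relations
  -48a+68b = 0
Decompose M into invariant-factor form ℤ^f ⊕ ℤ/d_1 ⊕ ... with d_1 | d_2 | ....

Answer: M ≅ ℤ^1 ⊕ ℤ/4

Derivation:
rank_ℚ(R)=1; free=2−1=1
SNF(R) diag = [4] → torsion [4]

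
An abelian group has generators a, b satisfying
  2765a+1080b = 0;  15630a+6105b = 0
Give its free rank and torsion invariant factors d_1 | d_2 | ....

Answer: M ≅ ℤ/5 ⊕ ℤ/15

Derivation:
rank_ℚ(R)=2; free=2−2=0
SNF(R) diag = [5, 15] → torsion [5, 15]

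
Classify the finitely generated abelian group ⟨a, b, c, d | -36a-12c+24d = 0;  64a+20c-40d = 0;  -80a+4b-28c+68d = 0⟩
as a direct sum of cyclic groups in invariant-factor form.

rank_ℚ(R)=3; free=4−3=1
SNF(R) diag = [4, 4, 12] → torsion [4, 4, 12]

Answer: M ≅ ℤ^1 ⊕ ℤ/4 ⊕ ℤ/4 ⊕ ℤ/12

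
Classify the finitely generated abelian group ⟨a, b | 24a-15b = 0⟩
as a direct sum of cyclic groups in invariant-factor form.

Answer: M ≅ ℤ^1 ⊕ ℤ/3

Derivation:
rank_ℚ(R)=1; free=2−1=1
SNF(R) diag = [3] → torsion [3]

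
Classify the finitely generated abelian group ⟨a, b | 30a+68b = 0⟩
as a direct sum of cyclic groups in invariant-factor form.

rank_ℚ(R)=1; free=2−1=1
SNF(R) diag = [2] → torsion [2]

Answer: M ≅ ℤ^1 ⊕ ℤ/2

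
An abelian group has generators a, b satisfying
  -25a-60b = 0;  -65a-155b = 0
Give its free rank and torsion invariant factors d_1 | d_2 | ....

rank_ℚ(R)=2; free=2−2=0
SNF(R) diag = [5, 5] → torsion [5, 5]

Answer: M ≅ ℤ/5 ⊕ ℤ/5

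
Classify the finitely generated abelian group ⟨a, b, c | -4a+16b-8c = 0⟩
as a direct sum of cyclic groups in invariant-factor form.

rank_ℚ(R)=1; free=3−1=2
SNF(R) diag = [4] → torsion [4]

Answer: M ≅ ℤ^2 ⊕ ℤ/4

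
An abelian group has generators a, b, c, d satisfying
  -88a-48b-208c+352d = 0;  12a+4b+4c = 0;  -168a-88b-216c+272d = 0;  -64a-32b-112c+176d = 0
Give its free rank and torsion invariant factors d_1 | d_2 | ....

rank_ℚ(R)=4; free=4−4=0
SNF(R) diag = [4, 8, 16, 48] → torsion [4, 8, 16, 48]

Answer: M ≅ ℤ/4 ⊕ ℤ/8 ⊕ ℤ/16 ⊕ ℤ/48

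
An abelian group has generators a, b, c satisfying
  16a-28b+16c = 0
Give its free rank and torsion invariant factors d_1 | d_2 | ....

rank_ℚ(R)=1; free=3−1=2
SNF(R) diag = [4] → torsion [4]

Answer: M ≅ ℤ^2 ⊕ ℤ/4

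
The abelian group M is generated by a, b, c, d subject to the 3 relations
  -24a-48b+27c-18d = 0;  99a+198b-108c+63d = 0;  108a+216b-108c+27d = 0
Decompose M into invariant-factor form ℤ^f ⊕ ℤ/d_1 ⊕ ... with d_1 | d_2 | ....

rank_ℚ(R)=3; free=4−3=1
SNF(R) diag = [3, 9, 27] → torsion [3, 9, 27]

Answer: M ≅ ℤ^1 ⊕ ℤ/3 ⊕ ℤ/9 ⊕ ℤ/27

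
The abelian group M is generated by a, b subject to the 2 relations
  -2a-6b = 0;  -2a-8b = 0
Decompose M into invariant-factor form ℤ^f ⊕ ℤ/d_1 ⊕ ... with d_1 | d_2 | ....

Answer: M ≅ ℤ/2 ⊕ ℤ/2

Derivation:
rank_ℚ(R)=2; free=2−2=0
SNF(R) diag = [2, 2] → torsion [2, 2]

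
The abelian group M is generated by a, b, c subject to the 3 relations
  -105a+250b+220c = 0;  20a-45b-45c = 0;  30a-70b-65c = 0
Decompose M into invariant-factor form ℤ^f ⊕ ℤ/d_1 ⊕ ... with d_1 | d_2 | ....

rank_ℚ(R)=3; free=3−3=0
SNF(R) diag = [5, 5, 5] → torsion [5, 5, 5]

Answer: M ≅ ℤ/5 ⊕ ℤ/5 ⊕ ℤ/5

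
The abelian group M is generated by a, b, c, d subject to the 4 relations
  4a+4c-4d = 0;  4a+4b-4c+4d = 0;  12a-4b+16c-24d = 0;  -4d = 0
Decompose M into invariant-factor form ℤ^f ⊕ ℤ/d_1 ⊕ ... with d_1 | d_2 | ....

rank_ℚ(R)=4; free=4−4=0
SNF(R) diag = [4, 4, 4, 4] → torsion [4, 4, 4, 4]

Answer: M ≅ ℤ/4 ⊕ ℤ/4 ⊕ ℤ/4 ⊕ ℤ/4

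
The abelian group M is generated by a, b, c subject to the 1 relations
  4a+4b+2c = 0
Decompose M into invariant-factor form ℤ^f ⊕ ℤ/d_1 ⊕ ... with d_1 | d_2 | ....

rank_ℚ(R)=1; free=3−1=2
SNF(R) diag = [2] → torsion [2]

Answer: M ≅ ℤ^2 ⊕ ℤ/2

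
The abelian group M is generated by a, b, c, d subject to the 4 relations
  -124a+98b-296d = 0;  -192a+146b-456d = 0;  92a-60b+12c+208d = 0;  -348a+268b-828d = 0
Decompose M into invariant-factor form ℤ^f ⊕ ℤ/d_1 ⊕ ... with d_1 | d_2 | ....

rank_ℚ(R)=4; free=4−4=0
SNF(R) diag = [2, 4, 12, 12] → torsion [2, 4, 12, 12]

Answer: M ≅ ℤ/2 ⊕ ℤ/4 ⊕ ℤ/12 ⊕ ℤ/12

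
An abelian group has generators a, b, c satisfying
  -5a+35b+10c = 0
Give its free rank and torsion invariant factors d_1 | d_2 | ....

Answer: M ≅ ℤ^2 ⊕ ℤ/5

Derivation:
rank_ℚ(R)=1; free=3−1=2
SNF(R) diag = [5] → torsion [5]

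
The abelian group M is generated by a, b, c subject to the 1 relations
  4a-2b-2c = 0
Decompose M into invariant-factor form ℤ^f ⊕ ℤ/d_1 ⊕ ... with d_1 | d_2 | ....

Answer: M ≅ ℤ^2 ⊕ ℤ/2

Derivation:
rank_ℚ(R)=1; free=3−1=2
SNF(R) diag = [2] → torsion [2]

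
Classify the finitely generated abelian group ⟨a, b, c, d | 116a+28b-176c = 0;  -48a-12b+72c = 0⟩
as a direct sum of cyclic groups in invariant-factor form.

rank_ℚ(R)=2; free=4−2=2
SNF(R) diag = [4, 12] → torsion [4, 12]

Answer: M ≅ ℤ^2 ⊕ ℤ/4 ⊕ ℤ/12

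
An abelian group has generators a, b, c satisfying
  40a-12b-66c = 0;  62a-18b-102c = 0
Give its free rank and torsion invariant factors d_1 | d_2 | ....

Answer: M ≅ ℤ^1 ⊕ ℤ/2 ⊕ ℤ/6

Derivation:
rank_ℚ(R)=2; free=3−2=1
SNF(R) diag = [2, 6] → torsion [2, 6]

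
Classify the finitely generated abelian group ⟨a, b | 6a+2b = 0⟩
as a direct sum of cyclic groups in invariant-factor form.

Answer: M ≅ ℤ^1 ⊕ ℤ/2

Derivation:
rank_ℚ(R)=1; free=2−1=1
SNF(R) diag = [2] → torsion [2]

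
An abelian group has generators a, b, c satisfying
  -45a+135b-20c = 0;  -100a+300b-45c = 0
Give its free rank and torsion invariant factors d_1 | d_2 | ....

rank_ℚ(R)=2; free=3−2=1
SNF(R) diag = [5, 5] → torsion [5, 5]

Answer: M ≅ ℤ^1 ⊕ ℤ/5 ⊕ ℤ/5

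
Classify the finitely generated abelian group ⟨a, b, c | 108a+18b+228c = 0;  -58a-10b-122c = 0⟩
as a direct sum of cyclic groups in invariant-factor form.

rank_ℚ(R)=2; free=3−2=1
SNF(R) diag = [2, 6] → torsion [2, 6]

Answer: M ≅ ℤ^1 ⊕ ℤ/2 ⊕ ℤ/6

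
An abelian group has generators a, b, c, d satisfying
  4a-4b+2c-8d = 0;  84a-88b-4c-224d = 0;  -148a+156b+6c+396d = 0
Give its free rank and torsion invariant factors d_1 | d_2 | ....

rank_ℚ(R)=3; free=4−3=1
SNF(R) diag = [2, 4, 12] → torsion [2, 4, 12]

Answer: M ≅ ℤ^1 ⊕ ℤ/2 ⊕ ℤ/4 ⊕ ℤ/12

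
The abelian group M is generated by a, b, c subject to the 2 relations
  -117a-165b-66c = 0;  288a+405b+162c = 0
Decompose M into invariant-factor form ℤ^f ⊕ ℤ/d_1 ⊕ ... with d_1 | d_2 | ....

Answer: M ≅ ℤ^1 ⊕ ℤ/3 ⊕ ℤ/9

Derivation:
rank_ℚ(R)=2; free=3−2=1
SNF(R) diag = [3, 9] → torsion [3, 9]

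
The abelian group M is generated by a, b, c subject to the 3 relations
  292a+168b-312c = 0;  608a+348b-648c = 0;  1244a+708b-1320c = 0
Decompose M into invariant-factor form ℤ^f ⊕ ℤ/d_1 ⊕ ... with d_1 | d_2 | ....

rank_ℚ(R)=3; free=3−3=0
SNF(R) diag = [4, 12, 24] → torsion [4, 12, 24]

Answer: M ≅ ℤ/4 ⊕ ℤ/12 ⊕ ℤ/24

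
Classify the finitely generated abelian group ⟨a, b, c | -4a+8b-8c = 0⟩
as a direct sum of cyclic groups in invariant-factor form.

Answer: M ≅ ℤ^2 ⊕ ℤ/4

Derivation:
rank_ℚ(R)=1; free=3−1=2
SNF(R) diag = [4] → torsion [4]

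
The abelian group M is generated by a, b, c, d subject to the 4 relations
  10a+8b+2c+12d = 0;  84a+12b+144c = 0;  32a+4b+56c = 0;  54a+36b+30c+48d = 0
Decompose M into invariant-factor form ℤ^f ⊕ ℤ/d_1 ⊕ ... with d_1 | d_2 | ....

rank_ℚ(R)=4; free=4−4=0
SNF(R) diag = [2, 4, 12, 12] → torsion [2, 4, 12, 12]

Answer: M ≅ ℤ/2 ⊕ ℤ/4 ⊕ ℤ/12 ⊕ ℤ/12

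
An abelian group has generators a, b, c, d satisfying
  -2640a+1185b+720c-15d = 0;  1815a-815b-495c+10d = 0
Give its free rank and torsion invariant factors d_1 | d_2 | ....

rank_ℚ(R)=2; free=4−2=2
SNF(R) diag = [5, 15] → torsion [5, 15]

Answer: M ≅ ℤ^2 ⊕ ℤ/5 ⊕ ℤ/15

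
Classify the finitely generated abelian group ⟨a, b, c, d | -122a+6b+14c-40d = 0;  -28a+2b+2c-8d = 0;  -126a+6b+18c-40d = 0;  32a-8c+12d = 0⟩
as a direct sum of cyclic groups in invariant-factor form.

rank_ℚ(R)=4; free=4−4=0
SNF(R) diag = [2, 2, 4, 12] → torsion [2, 2, 4, 12]

Answer: M ≅ ℤ/2 ⊕ ℤ/2 ⊕ ℤ/4 ⊕ ℤ/12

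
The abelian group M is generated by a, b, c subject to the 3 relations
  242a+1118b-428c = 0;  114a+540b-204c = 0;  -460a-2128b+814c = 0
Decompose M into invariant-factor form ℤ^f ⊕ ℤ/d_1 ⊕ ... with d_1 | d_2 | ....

Answer: M ≅ ℤ/2 ⊕ ℤ/6 ⊕ ℤ/18

Derivation:
rank_ℚ(R)=3; free=3−3=0
SNF(R) diag = [2, 6, 18] → torsion [2, 6, 18]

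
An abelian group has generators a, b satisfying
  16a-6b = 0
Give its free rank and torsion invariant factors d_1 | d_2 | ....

Answer: M ≅ ℤ^1 ⊕ ℤ/2

Derivation:
rank_ℚ(R)=1; free=2−1=1
SNF(R) diag = [2] → torsion [2]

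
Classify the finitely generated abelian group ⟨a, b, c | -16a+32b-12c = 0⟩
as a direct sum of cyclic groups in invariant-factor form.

Answer: M ≅ ℤ^2 ⊕ ℤ/4

Derivation:
rank_ℚ(R)=1; free=3−1=2
SNF(R) diag = [4] → torsion [4]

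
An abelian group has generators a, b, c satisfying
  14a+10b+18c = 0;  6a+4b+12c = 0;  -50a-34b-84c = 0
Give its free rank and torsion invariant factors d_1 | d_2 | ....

rank_ℚ(R)=3; free=3−3=0
SNF(R) diag = [2, 2, 6] → torsion [2, 2, 6]

Answer: M ≅ ℤ/2 ⊕ ℤ/2 ⊕ ℤ/6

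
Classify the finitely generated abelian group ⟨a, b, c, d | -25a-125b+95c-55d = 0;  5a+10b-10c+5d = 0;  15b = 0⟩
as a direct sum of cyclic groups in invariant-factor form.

Answer: M ≅ ℤ^1 ⊕ ℤ/5 ⊕ ℤ/15 ⊕ ℤ/15

Derivation:
rank_ℚ(R)=3; free=4−3=1
SNF(R) diag = [5, 15, 15] → torsion [5, 15, 15]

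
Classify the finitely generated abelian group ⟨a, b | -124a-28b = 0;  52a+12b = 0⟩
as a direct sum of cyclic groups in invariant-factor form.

Answer: M ≅ ℤ/4 ⊕ ℤ/8

Derivation:
rank_ℚ(R)=2; free=2−2=0
SNF(R) diag = [4, 8] → torsion [4, 8]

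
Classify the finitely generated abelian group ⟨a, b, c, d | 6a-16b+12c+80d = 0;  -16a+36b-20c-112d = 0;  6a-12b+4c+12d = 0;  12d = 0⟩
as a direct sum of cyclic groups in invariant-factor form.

rank_ℚ(R)=4; free=4−4=0
SNF(R) diag = [2, 4, 4, 12] → torsion [2, 4, 4, 12]

Answer: M ≅ ℤ/2 ⊕ ℤ/4 ⊕ ℤ/4 ⊕ ℤ/12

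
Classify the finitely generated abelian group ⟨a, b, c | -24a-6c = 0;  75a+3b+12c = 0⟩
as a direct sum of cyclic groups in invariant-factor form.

rank_ℚ(R)=2; free=3−2=1
SNF(R) diag = [3, 6] → torsion [3, 6]

Answer: M ≅ ℤ^1 ⊕ ℤ/3 ⊕ ℤ/6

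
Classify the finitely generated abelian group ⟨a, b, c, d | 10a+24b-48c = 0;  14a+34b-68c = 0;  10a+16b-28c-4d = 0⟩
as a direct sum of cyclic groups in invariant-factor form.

rank_ℚ(R)=3; free=4−3=1
SNF(R) diag = [2, 2, 4] → torsion [2, 2, 4]

Answer: M ≅ ℤ^1 ⊕ ℤ/2 ⊕ ℤ/2 ⊕ ℤ/4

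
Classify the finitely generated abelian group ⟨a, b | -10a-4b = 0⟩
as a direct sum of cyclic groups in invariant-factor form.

rank_ℚ(R)=1; free=2−1=1
SNF(R) diag = [2] → torsion [2]

Answer: M ≅ ℤ^1 ⊕ ℤ/2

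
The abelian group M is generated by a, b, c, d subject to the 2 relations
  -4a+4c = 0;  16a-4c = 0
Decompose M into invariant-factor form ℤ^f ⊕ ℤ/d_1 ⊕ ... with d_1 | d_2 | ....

rank_ℚ(R)=2; free=4−2=2
SNF(R) diag = [4, 12] → torsion [4, 12]

Answer: M ≅ ℤ^2 ⊕ ℤ/4 ⊕ ℤ/12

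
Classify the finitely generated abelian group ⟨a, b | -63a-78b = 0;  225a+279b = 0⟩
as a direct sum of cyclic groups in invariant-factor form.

Answer: M ≅ ℤ/3 ⊕ ℤ/9

Derivation:
rank_ℚ(R)=2; free=2−2=0
SNF(R) diag = [3, 9] → torsion [3, 9]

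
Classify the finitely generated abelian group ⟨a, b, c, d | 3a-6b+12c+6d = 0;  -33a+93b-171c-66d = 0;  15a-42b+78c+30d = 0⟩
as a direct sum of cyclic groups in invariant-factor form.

rank_ℚ(R)=3; free=4−3=1
SNF(R) diag = [3, 3, 6] → torsion [3, 3, 6]

Answer: M ≅ ℤ^1 ⊕ ℤ/3 ⊕ ℤ/3 ⊕ ℤ/6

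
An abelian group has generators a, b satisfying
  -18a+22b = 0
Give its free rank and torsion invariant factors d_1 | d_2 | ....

rank_ℚ(R)=1; free=2−1=1
SNF(R) diag = [2] → torsion [2]

Answer: M ≅ ℤ^1 ⊕ ℤ/2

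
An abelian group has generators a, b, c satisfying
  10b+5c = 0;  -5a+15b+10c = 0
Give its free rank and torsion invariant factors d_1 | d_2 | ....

rank_ℚ(R)=2; free=3−2=1
SNF(R) diag = [5, 5] → torsion [5, 5]

Answer: M ≅ ℤ^1 ⊕ ℤ/5 ⊕ ℤ/5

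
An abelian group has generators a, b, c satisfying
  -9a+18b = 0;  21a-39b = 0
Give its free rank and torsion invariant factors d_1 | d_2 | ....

rank_ℚ(R)=2; free=3−2=1
SNF(R) diag = [3, 9] → torsion [3, 9]

Answer: M ≅ ℤ^1 ⊕ ℤ/3 ⊕ ℤ/9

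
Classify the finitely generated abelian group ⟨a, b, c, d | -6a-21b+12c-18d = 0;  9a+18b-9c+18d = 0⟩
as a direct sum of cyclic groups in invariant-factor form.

rank_ℚ(R)=2; free=4−2=2
SNF(R) diag = [3, 9] → torsion [3, 9]

Answer: M ≅ ℤ^2 ⊕ ℤ/3 ⊕ ℤ/9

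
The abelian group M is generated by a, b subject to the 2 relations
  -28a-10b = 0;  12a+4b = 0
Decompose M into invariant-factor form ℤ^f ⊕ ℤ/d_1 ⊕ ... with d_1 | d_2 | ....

Answer: M ≅ ℤ/2 ⊕ ℤ/4

Derivation:
rank_ℚ(R)=2; free=2−2=0
SNF(R) diag = [2, 4] → torsion [2, 4]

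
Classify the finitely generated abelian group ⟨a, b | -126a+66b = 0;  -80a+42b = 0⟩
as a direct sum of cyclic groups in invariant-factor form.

Answer: M ≅ ℤ/2 ⊕ ℤ/6

Derivation:
rank_ℚ(R)=2; free=2−2=0
SNF(R) diag = [2, 6] → torsion [2, 6]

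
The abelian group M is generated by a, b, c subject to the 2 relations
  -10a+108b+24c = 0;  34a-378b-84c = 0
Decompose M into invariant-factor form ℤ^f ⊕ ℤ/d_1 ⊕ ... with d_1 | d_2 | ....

Answer: M ≅ ℤ^1 ⊕ ℤ/2 ⊕ ℤ/6

Derivation:
rank_ℚ(R)=2; free=3−2=1
SNF(R) diag = [2, 6] → torsion [2, 6]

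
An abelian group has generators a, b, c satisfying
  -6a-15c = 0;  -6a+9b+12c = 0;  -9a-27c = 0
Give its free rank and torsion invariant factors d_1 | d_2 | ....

Answer: M ≅ ℤ/3 ⊕ ℤ/9 ⊕ ℤ/9

Derivation:
rank_ℚ(R)=3; free=3−3=0
SNF(R) diag = [3, 9, 9] → torsion [3, 9, 9]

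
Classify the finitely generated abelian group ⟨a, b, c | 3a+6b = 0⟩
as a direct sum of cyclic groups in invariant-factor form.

rank_ℚ(R)=1; free=3−1=2
SNF(R) diag = [3] → torsion [3]

Answer: M ≅ ℤ^2 ⊕ ℤ/3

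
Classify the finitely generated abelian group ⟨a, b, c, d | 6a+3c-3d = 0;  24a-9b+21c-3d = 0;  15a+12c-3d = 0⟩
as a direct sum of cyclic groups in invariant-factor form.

Answer: M ≅ ℤ^1 ⊕ ℤ/3 ⊕ ℤ/9 ⊕ ℤ/9

Derivation:
rank_ℚ(R)=3; free=4−3=1
SNF(R) diag = [3, 9, 9] → torsion [3, 9, 9]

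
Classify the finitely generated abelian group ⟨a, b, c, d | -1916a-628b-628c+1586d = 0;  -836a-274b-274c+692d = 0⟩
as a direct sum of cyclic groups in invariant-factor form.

Answer: M ≅ ℤ^2 ⊕ ℤ/2 ⊕ ℤ/6

Derivation:
rank_ℚ(R)=2; free=4−2=2
SNF(R) diag = [2, 6] → torsion [2, 6]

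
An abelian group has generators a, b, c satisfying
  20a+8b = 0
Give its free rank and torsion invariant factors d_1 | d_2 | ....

rank_ℚ(R)=1; free=3−1=2
SNF(R) diag = [4] → torsion [4]

Answer: M ≅ ℤ^2 ⊕ ℤ/4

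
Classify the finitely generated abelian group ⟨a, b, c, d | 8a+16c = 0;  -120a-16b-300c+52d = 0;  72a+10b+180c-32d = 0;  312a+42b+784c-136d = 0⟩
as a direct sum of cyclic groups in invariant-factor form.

Answer: M ≅ ℤ/2 ⊕ ℤ/4 ⊕ ℤ/4 ⊕ ℤ/8

Derivation:
rank_ℚ(R)=4; free=4−4=0
SNF(R) diag = [2, 4, 4, 8] → torsion [2, 4, 4, 8]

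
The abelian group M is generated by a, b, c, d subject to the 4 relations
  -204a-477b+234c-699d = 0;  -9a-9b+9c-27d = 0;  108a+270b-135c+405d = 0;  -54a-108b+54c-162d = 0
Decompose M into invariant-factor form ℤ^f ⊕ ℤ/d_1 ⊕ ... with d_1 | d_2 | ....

rank_ℚ(R)=4; free=4−4=0
SNF(R) diag = [3, 9, 27, 54] → torsion [3, 9, 27, 54]

Answer: M ≅ ℤ/3 ⊕ ℤ/9 ⊕ ℤ/27 ⊕ ℤ/54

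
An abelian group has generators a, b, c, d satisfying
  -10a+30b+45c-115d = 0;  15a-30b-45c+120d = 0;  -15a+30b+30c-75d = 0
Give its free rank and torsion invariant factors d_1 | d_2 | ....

Answer: M ≅ ℤ^1 ⊕ ℤ/5 ⊕ ℤ/15 ⊕ ℤ/30

Derivation:
rank_ℚ(R)=3; free=4−3=1
SNF(R) diag = [5, 15, 30] → torsion [5, 15, 30]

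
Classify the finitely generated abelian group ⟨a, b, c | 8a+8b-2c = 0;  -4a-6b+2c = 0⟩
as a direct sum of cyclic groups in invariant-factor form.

rank_ℚ(R)=2; free=3−2=1
SNF(R) diag = [2, 2] → torsion [2, 2]

Answer: M ≅ ℤ^1 ⊕ ℤ/2 ⊕ ℤ/2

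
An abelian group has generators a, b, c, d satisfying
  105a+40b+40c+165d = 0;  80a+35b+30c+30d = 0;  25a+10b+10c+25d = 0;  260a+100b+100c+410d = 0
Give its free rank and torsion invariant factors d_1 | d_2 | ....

rank_ℚ(R)=4; free=4−4=0
SNF(R) diag = [5, 5, 10, 30] → torsion [5, 5, 10, 30]

Answer: M ≅ ℤ/5 ⊕ ℤ/5 ⊕ ℤ/10 ⊕ ℤ/30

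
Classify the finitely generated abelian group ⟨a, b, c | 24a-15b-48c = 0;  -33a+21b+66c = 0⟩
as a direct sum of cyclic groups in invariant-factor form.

rank_ℚ(R)=2; free=3−2=1
SNF(R) diag = [3, 3] → torsion [3, 3]

Answer: M ≅ ℤ^1 ⊕ ℤ/3 ⊕ ℤ/3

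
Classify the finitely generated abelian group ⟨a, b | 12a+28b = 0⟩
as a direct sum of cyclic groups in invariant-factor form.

Answer: M ≅ ℤ^1 ⊕ ℤ/4

Derivation:
rank_ℚ(R)=1; free=2−1=1
SNF(R) diag = [4] → torsion [4]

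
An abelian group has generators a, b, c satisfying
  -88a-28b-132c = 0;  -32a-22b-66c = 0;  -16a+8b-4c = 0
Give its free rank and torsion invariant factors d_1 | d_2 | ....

rank_ℚ(R)=3; free=3−3=0
SNF(R) diag = [2, 4, 8] → torsion [2, 4, 8]

Answer: M ≅ ℤ/2 ⊕ ℤ/4 ⊕ ℤ/8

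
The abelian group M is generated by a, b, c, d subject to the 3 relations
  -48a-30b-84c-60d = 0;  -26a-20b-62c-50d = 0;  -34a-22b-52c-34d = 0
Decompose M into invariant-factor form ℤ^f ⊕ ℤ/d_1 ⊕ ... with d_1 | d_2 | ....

rank_ℚ(R)=3; free=4−3=1
SNF(R) diag = [2, 6, 18] → torsion [2, 6, 18]

Answer: M ≅ ℤ^1 ⊕ ℤ/2 ⊕ ℤ/6 ⊕ ℤ/18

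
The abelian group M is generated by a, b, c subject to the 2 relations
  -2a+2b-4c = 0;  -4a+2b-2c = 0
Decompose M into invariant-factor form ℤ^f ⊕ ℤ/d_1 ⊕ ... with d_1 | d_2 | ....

Answer: M ≅ ℤ^1 ⊕ ℤ/2 ⊕ ℤ/2

Derivation:
rank_ℚ(R)=2; free=3−2=1
SNF(R) diag = [2, 2] → torsion [2, 2]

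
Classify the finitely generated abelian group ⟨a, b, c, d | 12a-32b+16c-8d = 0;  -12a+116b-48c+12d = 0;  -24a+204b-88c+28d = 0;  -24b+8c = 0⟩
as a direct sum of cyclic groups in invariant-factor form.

Answer: M ≅ ℤ/4 ⊕ ℤ/4 ⊕ ℤ/8 ⊕ ℤ/24

Derivation:
rank_ℚ(R)=4; free=4−4=0
SNF(R) diag = [4, 4, 8, 24] → torsion [4, 4, 8, 24]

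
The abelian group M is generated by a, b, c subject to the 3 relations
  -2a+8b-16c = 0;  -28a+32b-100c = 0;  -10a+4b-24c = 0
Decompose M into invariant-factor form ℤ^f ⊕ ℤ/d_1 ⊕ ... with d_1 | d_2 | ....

rank_ℚ(R)=3; free=3−3=0
SNF(R) diag = [2, 4, 4] → torsion [2, 4, 4]

Answer: M ≅ ℤ/2 ⊕ ℤ/4 ⊕ ℤ/4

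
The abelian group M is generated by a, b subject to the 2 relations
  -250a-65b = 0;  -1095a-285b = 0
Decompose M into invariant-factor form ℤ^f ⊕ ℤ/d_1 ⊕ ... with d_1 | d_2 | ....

rank_ℚ(R)=2; free=2−2=0
SNF(R) diag = [5, 15] → torsion [5, 15]

Answer: M ≅ ℤ/5 ⊕ ℤ/15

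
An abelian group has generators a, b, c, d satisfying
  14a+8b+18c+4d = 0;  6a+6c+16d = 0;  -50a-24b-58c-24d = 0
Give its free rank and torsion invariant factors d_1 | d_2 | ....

rank_ℚ(R)=3; free=4−3=1
SNF(R) diag = [2, 4, 8] → torsion [2, 4, 8]

Answer: M ≅ ℤ^1 ⊕ ℤ/2 ⊕ ℤ/4 ⊕ ℤ/8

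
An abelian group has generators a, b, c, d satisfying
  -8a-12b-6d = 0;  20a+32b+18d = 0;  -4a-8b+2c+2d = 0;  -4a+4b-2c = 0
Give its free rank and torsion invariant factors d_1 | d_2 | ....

rank_ℚ(R)=4; free=4−4=0
SNF(R) diag = [2, 2, 4, 8] → torsion [2, 2, 4, 8]

Answer: M ≅ ℤ/2 ⊕ ℤ/2 ⊕ ℤ/4 ⊕ ℤ/8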